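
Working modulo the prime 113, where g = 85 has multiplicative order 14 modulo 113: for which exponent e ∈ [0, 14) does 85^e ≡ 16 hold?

Successive powers of 85 modulo 113:
  85^0=1  85^1=85  85^2=106  85^3=83  85^4=49  85^5=97
  85^6=109  85^7=112  85^8=28  85^9=7  85^10=30  85^11=64
  85^12=16
So 85^12 ≡ 16 (mod 113), giving e = 12.

12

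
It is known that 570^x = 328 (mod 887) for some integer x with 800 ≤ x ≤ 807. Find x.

803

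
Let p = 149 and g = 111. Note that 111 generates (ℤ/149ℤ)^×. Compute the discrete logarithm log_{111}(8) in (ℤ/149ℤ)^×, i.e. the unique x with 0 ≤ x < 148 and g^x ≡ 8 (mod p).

Baby-step giant-step with m = ceil(sqrt(148)) = 13.
Baby table (111^j mod 149 for j=0..12):
  0:1  1:111  2:103  3:109  4:30  5:52  6:110  7:141
  8:6  9:70  10:22  11:58  12:31
Giant step factor: 111^(-13) ≡ 32 (mod 149).
Scan 8·32^i mod 149 for i = 0, 1, …:
  i=0: 8   i=1: 107   i=2: 146   i=3: 53
  i=4: 57   i=5: 36   i=6: 109
Match at i=6, j=3: x = 6·13 + 3 = 81.

81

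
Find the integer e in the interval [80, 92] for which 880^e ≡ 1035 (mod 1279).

80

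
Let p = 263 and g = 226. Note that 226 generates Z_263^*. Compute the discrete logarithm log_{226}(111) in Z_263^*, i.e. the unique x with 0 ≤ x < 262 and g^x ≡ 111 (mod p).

140

Baby-step giant-step with m = ceil(sqrt(262)) = 17.
Baby table (226^j mod 263 for j=0..16):
  0:1  1:226  2:54  3:106  4:23  5:201  6:190  7:71
  8:3  9:152  10:162  11:55  12:69  13:77  14:44  15:213
  16:9
Giant step factor: 226^(-17) ≡ 139 (mod 263).
Scan 111·139^i mod 263 for i = 0, 1, …:
  i=0: 111   i=1: 175   i=2: 129   i=3: 47
  i=4: 221   i=5: 211   i=6: 136   i=7: 231
  i=8: 23
Match at i=8, j=4: x = 8·17 + 4 = 140.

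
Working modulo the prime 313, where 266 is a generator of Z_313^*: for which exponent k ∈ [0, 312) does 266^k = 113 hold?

96

Baby-step giant-step with m = ceil(sqrt(312)) = 18.
Baby table (266^j mod 313 for j=0..17):
  0:1  1:266  2:18  3:93  4:11  5:109  6:198  7:84
  8:121  9:260  10:300  11:298  12:79  13:43  14:170  15:148
  16:243  17:160
Giant step factor: 266^(-18) ≡ 39 (mod 313).
Scan 113·39^i mod 313 for i = 0, 1, …:
  i=0: 113   i=1: 25   i=2: 36   i=3: 152
  i=4: 294   i=5: 198
Match at i=5, j=6: k = 5·18 + 6 = 96.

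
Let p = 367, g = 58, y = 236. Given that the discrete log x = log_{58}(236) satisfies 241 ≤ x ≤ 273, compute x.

Compute 58^241 mod 367 = 80, then multiply by 58 repeatedly:
  58^241=80  58^242=236
Found 236 at exponent 242.

242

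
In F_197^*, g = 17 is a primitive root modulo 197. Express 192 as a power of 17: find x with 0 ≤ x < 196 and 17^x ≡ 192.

Baby-step giant-step with m = ceil(sqrt(196)) = 14.
Baby table (17^j mod 197 for j=0..13):
  0:1  1:17  2:92  3:185  4:190  5:78  6:144  7:84
  8:49  9:45  10:174  11:3  12:51  13:79
Giant step factor: 17^(-14) ≡ 93 (mod 197).
Scan 192·93^i mod 197 for i = 0, 1, …:
  i=0: 192   i=1: 126   i=2: 95   i=3: 167
  i=4: 165   i=5: 176   i=6: 17
Match at i=6, j=1: x = 6·14 + 1 = 85.

85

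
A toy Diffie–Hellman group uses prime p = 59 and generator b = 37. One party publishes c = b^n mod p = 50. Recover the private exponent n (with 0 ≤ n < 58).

15

Successive powers of 37 modulo 59:
  37^0=1  37^1=37  37^2=12  37^3=31  37^4=26  37^5=18
  37^6=17  37^7=39  37^8=27  37^9=55  37^10=29  37^11=11
  37^12=53  37^13=14  37^14=46  37^15=50
So 37^15 ≡ 50 (mod 59), giving n = 15.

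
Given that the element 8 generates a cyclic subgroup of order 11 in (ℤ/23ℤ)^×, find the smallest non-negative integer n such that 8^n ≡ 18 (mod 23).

Successive powers of 8 modulo 23:
  8^0=1  8^1=8  8^2=18
So 8^2 ≡ 18 (mod 23), giving n = 2.

2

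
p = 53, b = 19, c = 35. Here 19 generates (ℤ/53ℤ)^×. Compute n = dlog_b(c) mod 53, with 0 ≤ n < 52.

41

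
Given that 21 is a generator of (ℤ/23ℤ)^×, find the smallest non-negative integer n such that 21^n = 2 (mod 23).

Successive powers of 21 modulo 23:
  21^0=1  21^1=21  21^2=4  21^3=15  21^4=16  21^5=14
  21^6=18  21^7=10  21^8=3  21^9=17  21^10=12  21^11=22
  21^12=2
So 21^12 ≡ 2 (mod 23), giving n = 12.

12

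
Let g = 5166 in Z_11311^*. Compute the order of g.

5655

The order of 5166 must divide p − 1 = 11310 = 2 · 3 · 5 · 13 · 29.
Divisors: 1, 2, 3, 5, 6, 10, 13, 15, 26, 29, 30, 39, 58, 65, 78, 87, 130, 145, 174, 195, 290, 377, 390, 435, 754, 870, 1131, 1885, 2262, 3770, 5655, 11310.
Check each in increasing order: 5166^1 ≡ 5166;  5166^2 ≡ 4907;  5166^3 ≡ 1611;  5166^5 ≡ 10099;  5166^6 ≡ 5102;  5166^10 ≡ 9825;  5166^13 ≡ 3986;  5166^15 ≡ 2583;  5166^26 ≡ 7552;  5166^29 ≡ 6947;  5166^30 ≡ 9710;  5166^39 ≡ 3701;  5166^58 ≡ 8083;  5166^65 ≡ 471;  5166^78 ≡ 11091;  5166^87 ≡ 4797;  5166^130 ≡ 6932;  5166^145 ≡ 43;  5166^174 ≡ 4635;  5166^195 ≡ 7404;  5166^290 ≡ 1849;  5166^377 ≡ 1829;  5166^390 ≡ 6110;  5166^435 ≡ 330;  5166^754 ≡ 8496;  5166^870 ≡ 7101;  5166^1131 ≡ 9181;  5166^1885 ≡ 1120;  5166^2262 ≡ 1189;  5166^3770 ≡ 10190;  5166^5655 ≡ 1.
Smallest exponent giving 1 is 5655.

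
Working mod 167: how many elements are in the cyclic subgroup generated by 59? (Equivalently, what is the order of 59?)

166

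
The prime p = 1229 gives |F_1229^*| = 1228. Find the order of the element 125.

614

The order of 125 must divide p − 1 = 1228 = 2^2 · 307.
Divisors: 1, 2, 4, 307, 614, 1228.
Check each in increasing order: 125^1 ≡ 125;  125^2 ≡ 877;  125^4 ≡ 1004;  125^307 ≡ 1228;  125^614 ≡ 1.
Smallest exponent giving 1 is 614.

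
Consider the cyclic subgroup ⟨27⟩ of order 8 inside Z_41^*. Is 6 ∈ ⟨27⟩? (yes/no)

no

⟨27⟩ has order 8; its elements mod 41 are {1, 3, 9, 14, 27, 32, 38, 40}.
6 is not in this set.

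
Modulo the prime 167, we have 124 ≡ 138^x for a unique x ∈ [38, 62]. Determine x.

Compute 138^38 mod 167 = 121, then multiply by 138 repeatedly:
  138^38=121  138^39=165  138^40=58  138^41=155  138^42=14
  138^43=95  138^44=84  138^45=69  138^46=3  138^47=80
  138^48=18  138^49=146  138^50=108  138^51=41  138^52=147
  138^53=79  138^54=47  138^55=140  138^56=115  138^57=5
  138^58=22  138^59=30  138^60=132  138^61=13  138^62=124
Found 124 at exponent 62.

62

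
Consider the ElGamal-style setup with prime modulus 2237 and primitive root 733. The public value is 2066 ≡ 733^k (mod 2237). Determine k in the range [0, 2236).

2205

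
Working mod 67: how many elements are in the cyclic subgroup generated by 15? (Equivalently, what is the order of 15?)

The order of 15 must divide p − 1 = 66 = 2 · 3 · 11.
Divisors: 1, 2, 3, 6, 11, 22, 33, 66.
Check each in increasing order: 15^1 ≡ 15;  15^2 ≡ 24;  15^3 ≡ 25;  15^6 ≡ 22;  15^11 ≡ 1.
Smallest exponent giving 1 is 11.

11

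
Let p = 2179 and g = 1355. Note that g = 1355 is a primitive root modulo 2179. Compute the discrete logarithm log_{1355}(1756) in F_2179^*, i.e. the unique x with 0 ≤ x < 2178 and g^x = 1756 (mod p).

50

Baby-step giant-step with m = ceil(sqrt(2178)) = 47.
Baby table (1355^j mod 2179 for j=0..46):
  0:1  1:1355  2:1307  3:1637  4:2092  5:1960  6:1778  7:1395
  8:1032  9:1621  10:23  11:659  12:1734  13:608  14:178  15:1500
  16:1672  17:1579  18:1946  19:240  20:529  21:2083  22:660  23:910
  24:1915  25:1815  26:1413  27:1453  28:1178  29:1162  30:1272  31:2150
  32:2106  33:1319  34:465  35:344  36:1993  37:734  38:946  39:578
  40:929  41:1512  42:500  43:2010  44:1979  45:1375  46:80
Giant step factor: 1355^(-47) ≡ 1660 (mod 2179).
Scan 1756·1660^i mod 2179 for i = 0, 1, …:
  i=0: 1756   i=1: 1637
Match at i=1, j=3: x = 1·47 + 3 = 50.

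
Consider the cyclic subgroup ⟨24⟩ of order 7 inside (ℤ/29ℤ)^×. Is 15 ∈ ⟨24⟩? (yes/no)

no

⟨24⟩ has order 7; its elements mod 29 are {1, 7, 16, 20, 23, 24, 25}.
15 is not in this set.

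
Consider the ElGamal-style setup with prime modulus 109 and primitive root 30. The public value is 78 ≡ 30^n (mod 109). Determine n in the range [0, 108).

64

Baby-step giant-step with m = ceil(sqrt(108)) = 11.
Baby table (30^j mod 109 for j=0..10):
  0:1  1:30  2:28  3:77  4:21  5:85  6:43  7:91
  8:5  9:41  10:31
Giant step factor: 30^(-11) ≡ 47 (mod 109).
Scan 78·47^i mod 109 for i = 0, 1, …:
  i=0: 78   i=1: 69   i=2: 82   i=3: 39
  i=4: 89   i=5: 41
Match at i=5, j=9: n = 5·11 + 9 = 64.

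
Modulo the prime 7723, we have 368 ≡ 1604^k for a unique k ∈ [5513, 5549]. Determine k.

5533

Compute 1604^5513 mod 7723 = 6526, then multiply by 1604 repeatedly:
  1604^5513=6526  1604^5514=3039  1604^5515=1343  1604^5516=7178  1604^5517=6242
  1604^5518=3160  1604^5519=2352  1604^5520=3784  1604^5521=6981  1604^5522=6897
  1604^5523=3452  1604^5524=7340  1604^5525=3508  1604^5526=4488  1604^5527=916
  1604^5528=1894  1604^5529=2837  1604^5530=1701  1604^5531=2185  1604^5532=6221
  1604^5533=368
Found 368 at exponent 5533.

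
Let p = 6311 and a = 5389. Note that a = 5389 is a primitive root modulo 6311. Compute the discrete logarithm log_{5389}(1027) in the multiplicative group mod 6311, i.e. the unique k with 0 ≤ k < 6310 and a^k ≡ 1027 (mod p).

4661

Baby-step giant-step with m = ceil(sqrt(6310)) = 80.
Baby table (5389^j mod 6311 for j=0..79):
  0:1  1:5389  2:4410  3:4575  4:3909  5:5794  6:3349  7:4612
  8:1350  9:4878  10:2227  11:4092  12:1154  13:2571  14:2474  15:3554
  16:4932  17:2927  18:2414  19:2075  20:5394  21:6111  22:1381  23:1540
  24:95  25:764  26:2424  27:5477  28:5317  29:1373  30:2605  31:2681
  32:2030  33:2707  34:3302  35:3769  36:2343  37:4427  38:1523  39:3147
  40:1526  41:381  42:2134  43:1484  44:1239  45:6244  46:4975  47:1147
  48:2714  49:3159  50:3084  51:2813  52:235  53:4215  54:1346  55:2255
  56:3520  57:4725  58:4451  59:4639  60:1700  61:4039  62:5843  63:2348
  64:6128  65:4640  66:778  67:2138  68:4107  69:6257  70:5611  71:1678
  72:5390  73:3488  74:2674  75:2173  76:3392  77:2832  78:1650  79:5962
Giant step factor: 5389^(-80) ≡ 2129 (mod 6311).
Scan 1027·2129^i mod 6311 for i = 0, 1, …:
  i=0: 1027   i=1: 2877   i=2: 3463   i=3: 1479
  i=4: 5913   i=5: 4643   i=6: 1921   i=7: 281
  i=8: 5015   i=9: 5034     …   i=57: 3978
  i=58: 6111
Match at i=58, j=21: k = 58·80 + 21 = 4661.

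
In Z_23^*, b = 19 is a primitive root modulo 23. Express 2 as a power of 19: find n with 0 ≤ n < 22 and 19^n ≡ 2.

6

Successive powers of 19 modulo 23:
  19^0=1  19^1=19  19^2=16  19^3=5  19^4=3  19^5=11
  19^6=2
So 19^6 ≡ 2 (mod 23), giving n = 6.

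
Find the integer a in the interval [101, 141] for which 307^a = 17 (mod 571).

Compute 307^101 mod 571 = 77, then multiply by 307 repeatedly:
  307^101=77  307^102=228  307^103=334  307^104=329  307^105=507
  307^106=337  307^107=108  307^108=38  307^109=246  307^110=150
  307^111=370  307^112=532  307^113=18  307^114=387  307^115=41
  307^116=25  307^117=252  307^118=279  307^119=3  307^120=350
  307^121=102  307^122=480  307^123=42  307^124=332  307^125=286
  307^126=439  307^127=17
Found 17 at exponent 127.

127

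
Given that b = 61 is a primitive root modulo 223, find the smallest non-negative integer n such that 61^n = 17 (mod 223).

Baby-step giant-step with m = ceil(sqrt(222)) = 15.
Baby table (61^j mod 223 for j=0..14):
  0:1  1:61  2:153  3:190  4:217  5:80  6:197  7:198
  8:36  9:189  10:156  11:150  12:7  13:204  14:179
Giant step factor: 61^(-15) ≡ 195 (mod 223).
Scan 17·195^i mod 223 for i = 0, 1, …:
  i=0: 17   i=1: 193   i=2: 171   i=3: 118
  i=4: 41   i=5: 190
Match at i=5, j=3: n = 5·15 + 3 = 78.

78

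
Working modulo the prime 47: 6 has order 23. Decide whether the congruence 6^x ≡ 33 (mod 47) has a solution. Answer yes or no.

no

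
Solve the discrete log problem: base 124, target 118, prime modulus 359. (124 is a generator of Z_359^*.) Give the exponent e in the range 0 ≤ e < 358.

345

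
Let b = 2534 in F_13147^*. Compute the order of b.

4382

The order of 2534 must divide p − 1 = 13146 = 2 · 3 · 7 · 313.
Divisors: 1, 2, 3, 6, 7, 14, 21, 42, 313, 626, 939, 1878, 2191, 4382, 6573, 13146.
Check each in increasing order: 2534^1 ≡ 2534;  2534^2 ≡ 5420;  2534^3 ≡ 8812;  2534^6 ≡ 5162;  2534^7 ≡ 12390;  2534^14 ≡ 7728;  2534^21 ≡ 319;  2534^42 ≡ 9732;  2534^313 ≡ 4752;  2534^626 ≡ 8105;  2534^939 ≡ 7397;  2534^1878 ≡ 10942;  2534^2191 ≡ 13146;  2534^4382 ≡ 1.
Smallest exponent giving 1 is 4382.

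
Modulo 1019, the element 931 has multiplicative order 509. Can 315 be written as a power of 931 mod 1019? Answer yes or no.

no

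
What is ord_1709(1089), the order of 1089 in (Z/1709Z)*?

The order of 1089 must divide p − 1 = 1708 = 2^2 · 7 · 61.
Divisors: 1, 2, 4, 7, 14, 28, 61, 122, 244, 427, 854, 1708.
Check each in increasing order: 1089^1 ≡ 1089;  1089^2 ≡ 1584;  1089^4 ≡ 244;  1089^7 ≡ 1624;  1089^14 ≡ 389;  1089^28 ≡ 929;  1089^61 ≡ 134;  1089^122 ≡ 866;  1089^244 ≡ 1414;  1089^427 ≡ 1708;  1089^854 ≡ 1.
Smallest exponent giving 1 is 854.

854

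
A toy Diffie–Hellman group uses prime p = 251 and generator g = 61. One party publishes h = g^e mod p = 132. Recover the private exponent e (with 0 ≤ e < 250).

199

Baby-step giant-step with m = ceil(sqrt(250)) = 16.
Baby table (61^j mod 251 for j=0..15):
  0:1  1:61  2:207  3:77  4:179  5:126  6:156  7:229
  8:164  9:215  10:63  11:78  12:240  13:82  14:233  15:157
Giant step factor: 61^(-16) ≡ 103 (mod 251).
Scan 132·103^i mod 251 for i = 0, 1, …:
  i=0: 132   i=1: 42   i=2: 59   i=3: 53
  i=4: 188   i=5: 37   i=6: 46   i=7: 220
  i=8: 70   i=9: 182   i=10: 172   i=11: 146
  i=12: 229
Match at i=12, j=7: e = 12·16 + 7 = 199.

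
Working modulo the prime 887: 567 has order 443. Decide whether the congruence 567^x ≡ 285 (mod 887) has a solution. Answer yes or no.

no

285 ∈ ⟨567⟩ iff 285^443 ≡ 1 (mod 887), since |⟨567⟩| = 443.
285^443 mod 887 = 886.
Since 886 ≠ 1, 285 does not lie in the subgroup.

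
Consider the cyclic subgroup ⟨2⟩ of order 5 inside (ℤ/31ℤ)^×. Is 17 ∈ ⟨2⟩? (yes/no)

no

17 ∈ ⟨2⟩ iff 17^5 ≡ 1 (mod 31), since |⟨2⟩| = 5.
17^5 mod 31 = 26.
Since 26 ≠ 1, 17 does not lie in the subgroup.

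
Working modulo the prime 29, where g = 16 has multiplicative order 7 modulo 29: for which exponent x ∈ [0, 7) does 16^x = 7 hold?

3

Successive powers of 16 modulo 29:
  16^0=1  16^1=16  16^2=24  16^3=7
So 16^3 ≡ 7 (mod 29), giving x = 3.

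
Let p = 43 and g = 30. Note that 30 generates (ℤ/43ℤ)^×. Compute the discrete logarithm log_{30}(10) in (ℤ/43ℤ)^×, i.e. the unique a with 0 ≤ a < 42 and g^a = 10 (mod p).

Successive powers of 30 modulo 43:
  30^0=1  30^1=30  30^2=40  30^3=39  30^4=9  30^5=12
  30^6=16  30^7=7  30^8=38  30^9=22  30^10=15  30^11=20
  30^12=41  30^13=26  30^14=6  30^15=8  30^16=25  30^17=19
  30^18=11  30^19=29  30^20=10
So 30^20 ≡ 10 (mod 43), giving a = 20.

20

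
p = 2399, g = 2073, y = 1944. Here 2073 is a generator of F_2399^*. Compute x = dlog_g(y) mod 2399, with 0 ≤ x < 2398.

1758

Baby-step giant-step with m = ceil(sqrt(2398)) = 49.
Baby table (2073^j mod 2399 for j=0..48):
  0:1  1:2073  2:720  3:382  4:216  5:1554  6:1984  7:946
  8:1075  9:2203  10:1522  11:421  12:1896  13:846  14:89  15:2173
  16:1706  17:412  18:32  19:1563  20:1449  21:229  22:2114  23:1748
  24:1114  25:1484  26:814  27:925  28:724  29:1477  30:697  31:683
  32:449  33:2364  34:1814  35:1189  36:1024  37:2036  38:787  39:131
  40:476  41:759  42:2062  43:1907  44:2058  45:812  46:1577  47:1683
  48:713
Giant step factor: 2073^(-49) ≡ 2227 (mod 2399).
Scan 1944·2227^i mod 2399 for i = 0, 1, …:
  i=0: 1944   i=1: 1492   i=2: 69   i=3: 127
  i=4: 2146   i=5: 334   i=6: 128   i=7: 1974
  i=8: 1130   i=9: 2358     …   i=34: 1565
  i=35: 1907
Match at i=35, j=43: x = 35·49 + 43 = 1758.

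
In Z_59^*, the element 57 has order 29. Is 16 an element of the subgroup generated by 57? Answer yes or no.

yes

16 ∈ ⟨57⟩ iff 16^29 ≡ 1 (mod 59), since |⟨57⟩| = 29.
16^29 mod 59 = 1.
Since 1 = 1, 16 lies in the subgroup.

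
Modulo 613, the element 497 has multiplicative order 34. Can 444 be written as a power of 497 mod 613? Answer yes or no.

no

444 ∈ ⟨497⟩ iff 444^34 ≡ 1 (mod 613), since |⟨497⟩| = 34.
444^34 mod 613 = 318.
Since 318 ≠ 1, 444 does not lie in the subgroup.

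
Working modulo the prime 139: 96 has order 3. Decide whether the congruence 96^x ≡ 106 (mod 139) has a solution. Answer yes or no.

⟨96⟩ has order 3; its elements mod 139 are {1, 42, 96}.
106 is not in this set.

no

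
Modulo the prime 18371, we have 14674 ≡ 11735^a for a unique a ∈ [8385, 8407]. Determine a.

8387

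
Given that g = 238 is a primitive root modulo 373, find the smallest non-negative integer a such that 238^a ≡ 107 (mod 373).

Baby-step giant-step with m = ceil(sqrt(372)) = 20.
Baby table (238^j mod 373 for j=0..19):
  0:1  1:238  2:321  3:306  4:93  5:127  6:13  7:110
  8:70  9:248  10:90  11:159  12:169  13:311  14:164  15:240
  16:51  17:202  18:332  19:313
Giant step factor: 238^(-20) ≡ 95 (mod 373).
Scan 107·95^i mod 373 for i = 0, 1, …:
  i=0: 107   i=1: 94   i=2: 351   i=3: 148
  i=4: 259   i=5: 360   i=6: 257   i=7: 170
  i=8: 111   i=9: 101     …   i=13: 363
  i=14: 169
Match at i=14, j=12: a = 14·20 + 12 = 292.

292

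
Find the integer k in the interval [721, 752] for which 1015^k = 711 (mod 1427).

Compute 1015^721 mod 1427 = 774, then multiply by 1015 repeatedly:
  1015^721=774  1015^722=760  1015^723=820  1015^724=359  1015^725=500
  1015^726=915  1015^727=1175  1015^728=1080  1015^729=264  1015^730=1111
  1015^731=335  1015^732=399  1015^733=1144  1015^734=1009  1015^735=976
  1015^736=302  1015^737=1152  1015^738=567  1015^739=424  1015^740=833
  1015^741=711
Found 711 at exponent 741.

741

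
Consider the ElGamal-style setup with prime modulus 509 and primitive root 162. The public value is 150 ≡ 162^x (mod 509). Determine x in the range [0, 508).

266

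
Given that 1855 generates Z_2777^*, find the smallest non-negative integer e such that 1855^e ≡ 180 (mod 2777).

Baby-step giant-step with m = ceil(sqrt(2776)) = 53.
Baby table (1855^j mod 2777 for j=0..52):
  0:1  1:1855  2:322  3:255  4:935  5:1577  6:1154  7:2380
  8:2247  9:2685  10:1514  11:923  12:1533  13:67  14:2097  15:2135
  16:423  17:1551  18:133  19:2339  20:1171  21:591  22:2167  23:1466
  24:747  25:2739  26:1712  27:1649  28:1418  29:571  30:1168  31:580
  32:1201  33:701  34:719  35:785  36:1027  37:63  38:231  39:847
  40:2180  41:588  42:2156  43:500  44:2759  45:2711  46:2535  47:964
  48:2609  49:2161  50:1444  51:1592  52:1209
Giant step factor: 1855^(-53) ≡ 2668 (mod 2777).
Scan 180·2668^i mod 2777 for i = 0, 1, …:
  i=0: 180   i=1: 2596   i=2: 290   i=3: 1714
  i=4: 2010   i=5: 293   i=6: 1387   i=7: 1552
  i=8: 229   i=9: 32     …   i=20: 448
  i=21: 1154
Match at i=21, j=6: e = 21·53 + 6 = 1119.

1119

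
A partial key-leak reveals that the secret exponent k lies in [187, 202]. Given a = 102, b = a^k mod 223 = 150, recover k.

Compute 102^187 mod 223 = 42, then multiply by 102 repeatedly:
  102^187=42  102^188=47  102^189=111  102^190=172  102^191=150
Found 150 at exponent 191.

191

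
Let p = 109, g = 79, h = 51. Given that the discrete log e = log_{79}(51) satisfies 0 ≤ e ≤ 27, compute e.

Compute 79^0 mod 109 = 1, then multiply by 79 repeatedly:
  79^0=1  79^1=79  79^2=28  79^3=32  79^4=21
  79^5=24  79^6=43  79^7=18  79^8=5  79^9=68
  79^10=31  79^11=51
Found 51 at exponent 11.

11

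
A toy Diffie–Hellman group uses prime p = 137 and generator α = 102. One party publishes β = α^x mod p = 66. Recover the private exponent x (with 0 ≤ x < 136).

Baby-step giant-step with m = ceil(sqrt(136)) = 12.
Baby table (102^j mod 137 for j=0..11):
  0:1  1:102  2:129  3:6  4:64  5:89  6:36  7:110
  8:123  9:79  10:112  11:53
Giant step factor: 102^(-12) ≡ 87 (mod 137).
Scan 66·87^i mod 137 for i = 0, 1, …:
  i=0: 66   i=1: 125   i=2: 52   i=3: 3
  i=4: 124   i=5: 102
Match at i=5, j=1: x = 5·12 + 1 = 61.

61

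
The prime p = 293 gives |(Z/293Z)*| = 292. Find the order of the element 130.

The order of 130 must divide p − 1 = 292 = 2^2 · 73.
Divisors: 1, 2, 4, 73, 146, 292.
Check each in increasing order: 130^1 ≡ 130;  130^2 ≡ 199;  130^4 ≡ 46;  130^73 ≡ 138;  130^146 ≡ 292;  130^292 ≡ 1.
Smallest exponent giving 1 is 292.

292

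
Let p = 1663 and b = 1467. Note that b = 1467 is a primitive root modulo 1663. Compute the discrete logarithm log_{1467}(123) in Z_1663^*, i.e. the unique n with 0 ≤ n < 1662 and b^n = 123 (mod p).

Baby-step giant-step with m = ceil(sqrt(1662)) = 41.
Baby table (1467^j mod 1663 for j=0..40):
  0:1  1:1467  2:167  3:528  4:1281  5:37  6:1063  7:1190
  8:1243  9:833  10:1369  11:1082  12:792  13:1090  14:887  15:763
  16:122  17:1033  18:418  19:1222  20:1623  21:1188  22:1635  23:499
  24:313  25:183  26:718  27:627  28:170  29:1603  30:119  31:1621
  32:1580  33:1301  34:1106  35:1077  36:109  37:255  38:1573  39:1010
  40:1600
Giant step factor: 1467^(-41) ≡ 374 (mod 1663).
Scan 123·374^i mod 1663 for i = 0, 1, …:
  i=0: 123   i=1: 1101   i=2: 1013   i=3: 1361
  i=4: 136   i=5: 974   i=6: 79   i=7: 1275
  i=8: 1232   i=9: 117     …   i=15: 643
  i=16: 1010
Match at i=16, j=39: n = 16·41 + 39 = 695.

695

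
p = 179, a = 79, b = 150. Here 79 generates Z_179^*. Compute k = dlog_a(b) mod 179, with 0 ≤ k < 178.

Baby-step giant-step with m = ceil(sqrt(178)) = 14.
Baby table (79^j mod 179 for j=0..13):
  0:1  1:79  2:155  3:73  4:39  5:38  6:138  7:162
  8:89  9:50  10:12  11:53  12:70  13:160
Giant step factor: 79^(-14) ≡ 83 (mod 179).
Scan 150·83^i mod 179 for i = 0, 1, …:
  i=0: 150   i=1: 99   i=2: 162
Match at i=2, j=7: k = 2·14 + 7 = 35.

35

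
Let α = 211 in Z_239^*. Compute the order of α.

The order of 211 must divide p − 1 = 238 = 2 · 7 · 17.
Divisors: 1, 2, 7, 14, 17, 34, 119, 238.
Check each in increasing order: 211^1 ≡ 211;  211^2 ≡ 67;  211^7 ≡ 40;  211^14 ≡ 166;  211^17 ≡ 1.
Smallest exponent giving 1 is 17.

17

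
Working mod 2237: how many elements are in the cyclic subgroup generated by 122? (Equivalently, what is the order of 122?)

The order of 122 must divide p − 1 = 2236 = 2^2 · 13 · 43.
Divisors: 1, 2, 4, 13, 26, 43, 52, 86, 172, 559, 1118, 2236.
Check each in increasing order: 122^1 ≡ 122;  122^2 ≡ 1462;  122^4 ≡ 1109;  122^13 ≡ 2217;  122^26 ≡ 400;  122^43 ≡ 2179;  122^52 ≡ 1173;  122^86 ≡ 1127;  122^172 ≡ 1750;  122^559 ≡ 1021;  122^1118 ≡ 2236;  122^2236 ≡ 1.
Smallest exponent giving 1 is 2236.

2236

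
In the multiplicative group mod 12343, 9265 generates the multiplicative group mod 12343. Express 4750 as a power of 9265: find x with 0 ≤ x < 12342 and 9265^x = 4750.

9145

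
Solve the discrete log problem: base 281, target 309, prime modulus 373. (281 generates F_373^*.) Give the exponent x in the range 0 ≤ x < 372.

Baby-step giant-step with m = ceil(sqrt(372)) = 20.
Baby table (281^j mod 373 for j=0..19):
  0:1  1:281  2:258  3:136  4:170  5:26  6:219  7:367
  8:179  9:317  10:303  11:99  12:217  13:178  14:36  15:45
  16:336  17:47  18:152  19:190
Giant step factor: 281^(-20) ≡ 256 (mod 373).
Scan 309·256^i mod 373 for i = 0, 1, …:
  i=0: 309   i=1: 28   i=2: 81   i=3: 221
  i=4: 253   i=5: 239   i=6: 12   i=7: 88
  i=8: 148   i=9: 215   i=10: 209   i=11: 165
  i=12: 91   i=13: 170
Match at i=13, j=4: x = 13·20 + 4 = 264.

264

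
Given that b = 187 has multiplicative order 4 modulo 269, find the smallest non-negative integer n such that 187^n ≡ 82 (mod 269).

Successive powers of 187 modulo 269:
  187^0=1  187^1=187  187^2=268  187^3=82
So 187^3 ≡ 82 (mod 269), giving n = 3.

3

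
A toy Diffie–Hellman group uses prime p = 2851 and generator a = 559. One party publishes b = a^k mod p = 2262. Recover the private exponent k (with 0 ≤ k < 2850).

Baby-step giant-step with m = ceil(sqrt(2850)) = 54.
Baby table (559^j mod 2851 for j=0..53):
  0:1  1:559  2:1722  3:1811  4:244  5:2399  6:1071  7:2830
  8:2516  9:901  10:1883  11:578  12:939  13:317  14:441  15:1333
  16:1036  17:371  18:2117  19:238  20:1896  21:2143  22:517  23:1052
  24:762  25:1159  26:704  27:98  28:613  29:547  30:716  31:1104
  32:1320  33:2322  34:793  35:1382  36:2768  37:2070  38:2475  39:790
  40:2556  41:453  42:2339  43:1743  44:2146  45:2194  46:516  47:493
  48:1891  49:2199  50:460  51:550  52:2393  53:568
Giant step factor: 559^(-54) ≡ 2615 (mod 2851).
Scan 2262·2615^i mod 2851 for i = 0, 1, …:
  i=0: 2262   i=1: 2156   i=2: 1513   i=3: 2158
  i=4: 1041   i=5: 2361   i=6: 1600   i=7: 1583
  i=8: 2744   i=9: 2444     …   i=38: 1148
  i=39: 2768
Match at i=39, j=36: k = 39·54 + 36 = 2142.

2142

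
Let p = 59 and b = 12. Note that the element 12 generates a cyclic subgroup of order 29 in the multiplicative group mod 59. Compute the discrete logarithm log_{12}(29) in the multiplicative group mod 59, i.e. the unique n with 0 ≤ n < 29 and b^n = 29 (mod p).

5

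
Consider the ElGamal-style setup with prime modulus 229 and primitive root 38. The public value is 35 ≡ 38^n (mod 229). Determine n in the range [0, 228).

137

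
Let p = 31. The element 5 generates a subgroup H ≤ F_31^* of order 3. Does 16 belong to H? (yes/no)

16 ∈ ⟨5⟩ iff 16^3 ≡ 1 (mod 31), since |⟨5⟩| = 3.
16^3 mod 31 = 4.
Since 4 ≠ 1, 16 does not lie in the subgroup.

no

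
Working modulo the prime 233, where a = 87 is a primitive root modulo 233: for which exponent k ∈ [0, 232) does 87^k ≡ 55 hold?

Baby-step giant-step with m = ceil(sqrt(232)) = 16.
Baby table (87^j mod 233 for j=0..15):
  0:1  1:87  2:113  3:45  4:187  5:192  6:161  7:27
  8:19  9:22  10:50  11:156  12:58  13:153  14:30  15:47
Giant step factor: 87^(-16) ≡ 71 (mod 233).
Scan 55·71^i mod 233 for i = 0, 1, …:
  i=0: 55   i=1: 177   i=2: 218   i=3: 100
  i=4: 110   i=5: 121   i=6: 203   i=7: 200
  i=8: 220   i=9: 9     …   i=13: 18
  i=14: 113
Match at i=14, j=2: k = 14·16 + 2 = 226.

226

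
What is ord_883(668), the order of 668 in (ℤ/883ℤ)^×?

294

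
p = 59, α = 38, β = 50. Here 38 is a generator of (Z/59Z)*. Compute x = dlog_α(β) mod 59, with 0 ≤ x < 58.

39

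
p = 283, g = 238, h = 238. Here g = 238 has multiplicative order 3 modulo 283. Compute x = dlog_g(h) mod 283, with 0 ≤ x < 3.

1

Successive powers of 238 modulo 283:
  238^0=1  238^1=238
So 238^1 ≡ 238 (mod 283), giving x = 1.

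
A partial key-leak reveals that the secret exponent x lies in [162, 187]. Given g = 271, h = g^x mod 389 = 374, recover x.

169

Compute 271^162 mod 389 = 166, then multiply by 271 repeatedly:
  271^162=166  271^163=251  271^164=335  271^165=148  271^166=41
  271^167=219  271^168=221  271^169=374
Found 374 at exponent 169.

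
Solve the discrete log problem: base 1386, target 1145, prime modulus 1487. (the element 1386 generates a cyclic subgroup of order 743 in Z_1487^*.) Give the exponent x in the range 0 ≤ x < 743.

251

Baby-step giant-step with m = ceil(sqrt(743)) = 28.
Baby table (1386^j mod 1487 for j=0..27):
  0:1  1:1386  2:1279  3:190  4:141  5:629  6:412  7:24
  8:550  9:956  10:99  11:410  12:226  13:966  14:576  15:1304
  16:639  17:889  18:918  19:963  20:879  21:441  22:69  23:466
  24:518  25:1214  26:807  27:278
Giant step factor: 1386^(-28) ≡ 17 (mod 1487).
Scan 1145·17^i mod 1487 for i = 0, 1, …:
  i=0: 1145   i=1: 134   i=2: 791   i=3: 64
  i=4: 1088   i=5: 652   i=6: 675   i=7: 1066
  i=8: 278
Match at i=8, j=27: x = 8·28 + 27 = 251.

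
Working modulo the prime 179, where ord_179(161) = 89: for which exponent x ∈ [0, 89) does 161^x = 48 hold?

12

Successive powers of 161 modulo 179:
  161^0=1  161^1=161  161^2=145  161^3=75  161^4=82  161^5=135
  161^6=76  161^7=64  161^8=101  161^9=151  161^10=146  161^11=57
  161^12=48
So 161^12 ≡ 48 (mod 179), giving x = 12.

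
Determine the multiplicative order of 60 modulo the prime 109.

The order of 60 must divide p − 1 = 108 = 2^2 · 3^3.
Divisors: 1, 2, 3, 4, 6, 9, 12, 18, 27, 36, 54, 108.
Check each in increasing order: 60^1 ≡ 60;  60^2 ≡ 3;  60^3 ≡ 71;  60^4 ≡ 9;  60^6 ≡ 27;  60^9 ≡ 64;  60^12 ≡ 75;  60^18 ≡ 63;  60^27 ≡ 108;  60^36 ≡ 45;  60^54 ≡ 1.
Smallest exponent giving 1 is 54.

54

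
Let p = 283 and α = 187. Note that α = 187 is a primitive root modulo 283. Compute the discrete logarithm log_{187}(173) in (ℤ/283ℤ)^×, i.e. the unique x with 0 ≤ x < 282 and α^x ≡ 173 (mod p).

Baby-step giant-step with m = ceil(sqrt(282)) = 17.
Baby table (187^j mod 283 for j=0..16):
  0:1  1:187  2:160  3:205  4:130  5:255  6:141  7:48
  8:203  9:39  10:218  11:14  12:71  13:259  14:40  15:122
  16:174
Giant step factor: 187^(-17) ≡ 202 (mod 283).
Scan 173·202^i mod 283 for i = 0, 1, …:
  i=0: 173   i=1: 137   i=2: 223   i=3: 49
  i=4: 276   i=5: 1
Match at i=5, j=0: x = 5·17 + 0 = 85.

85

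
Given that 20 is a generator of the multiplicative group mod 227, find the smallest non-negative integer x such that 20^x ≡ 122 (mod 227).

164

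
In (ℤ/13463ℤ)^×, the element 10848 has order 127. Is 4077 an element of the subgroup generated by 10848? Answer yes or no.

yes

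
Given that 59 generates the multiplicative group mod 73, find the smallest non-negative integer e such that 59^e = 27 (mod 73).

Successive powers of 59 modulo 73:
  59^0=1  59^1=59  59^2=50  59^3=30  59^4=18  59^5=40
  59^6=24  59^7=29  59^8=32  59^9=63  59^10=67  59^11=11
  59^12=65  59^13=39  59^14=38  59^15=52  59^16=2  59^17=45
  59^18=27
So 59^18 ≡ 27 (mod 73), giving e = 18.

18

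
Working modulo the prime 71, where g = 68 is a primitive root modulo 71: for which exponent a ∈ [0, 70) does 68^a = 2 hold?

46

Baby-step giant-step with m = ceil(sqrt(70)) = 9.
Baby table (68^j mod 71 for j=0..8):
  0:1  1:68  2:9  3:44  4:10  5:41  6:19  7:14
  8:29
Giant step factor: 68^(-9) ≡ 31 (mod 71).
Scan 2·31^i mod 71 for i = 0, 1, …:
  i=0: 2   i=1: 62   i=2: 5   i=3: 13
  i=4: 48   i=5: 68
Match at i=5, j=1: a = 5·9 + 1 = 46.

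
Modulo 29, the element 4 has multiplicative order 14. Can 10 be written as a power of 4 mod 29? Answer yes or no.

no

⟨4⟩ has order 14; its elements mod 29 are {1, 4, 5, 6, 7, 9, 13, 16, 20, 22, 23, 24, 25, 28}.
10 is not in this set.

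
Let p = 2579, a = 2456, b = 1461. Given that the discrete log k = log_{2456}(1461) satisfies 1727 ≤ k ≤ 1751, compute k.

Compute 2456^1727 mod 2579 = 1044, then multiply by 2456 repeatedly:
  2456^1727=1044  2456^1728=538  2456^1729=880  2456^1730=78  2456^1731=722
  2456^1732=1459  2456^1733=1073  2456^1734=2129  2456^1735=1191  2456^1736=510
  2456^1737=1745  2456^1738=2001  2456^1739=1461
Found 1461 at exponent 1739.

1739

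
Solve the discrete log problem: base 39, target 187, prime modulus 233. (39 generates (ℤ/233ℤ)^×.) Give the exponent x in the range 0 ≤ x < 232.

Baby-step giant-step with m = ceil(sqrt(232)) = 16.
Baby table (39^j mod 233 for j=0..15):
  0:1  1:39  2:123  3:137  4:217  5:75  6:129  7:138
  8:23  9:198  10:33  11:122  12:98  13:94  14:171  15:145
Giant step factor: 39^(-16) ≡ 37 (mod 233).
Scan 187·37^i mod 233 for i = 0, 1, …:
  i=0: 187   i=1: 162   i=2: 169   i=3: 195
  i=4: 225   i=5: 170   i=6: 232   i=7: 196
  i=8: 29   i=9: 141   i=10: 91   i=11: 105
  i=12: 157   i=13: 217
Match at i=13, j=4: x = 13·16 + 4 = 212.

212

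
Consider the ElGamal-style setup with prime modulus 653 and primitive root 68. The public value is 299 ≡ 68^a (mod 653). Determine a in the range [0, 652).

Baby-step giant-step with m = ceil(sqrt(652)) = 26.
Baby table (68^j mod 653 for j=0..25):
  0:1  1:68  2:53  3:339  4:197  5:336  6:646  7:177
  8:282  9:239  10:580  11:260  12:49  13:67  14:638  15:286
  16:511  17:139  18:310  19:184  20:105  21:610  22:341  23:333
  24:442  25:18
Giant step factor: 68^(-26) ≡ 215 (mod 653).
Scan 299·215^i mod 653 for i = 0, 1, …:
  i=0: 299   i=1: 291   i=2: 530   i=3: 328
  i=4: 649   i=5: 446   i=6: 552   i=7: 487
  i=8: 225   i=9: 53
Match at i=9, j=2: a = 9·26 + 2 = 236.

236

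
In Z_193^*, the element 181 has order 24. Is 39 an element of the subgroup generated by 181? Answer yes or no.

no

39 ∈ ⟨181⟩ iff 39^24 ≡ 1 (mod 193), since |⟨181⟩| = 24.
39^24 mod 193 = 43.
Since 43 ≠ 1, 39 does not lie in the subgroup.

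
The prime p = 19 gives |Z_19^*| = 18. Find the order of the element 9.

9

The order of 9 must divide p − 1 = 18 = 2 · 3^2.
Divisors: 1, 2, 3, 6, 9, 18.
Check each in increasing order: 9^1 ≡ 9;  9^2 ≡ 5;  9^3 ≡ 7;  9^6 ≡ 11;  9^9 ≡ 1.
Smallest exponent giving 1 is 9.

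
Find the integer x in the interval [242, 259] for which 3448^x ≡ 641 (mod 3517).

247

Compute 3448^242 mod 3517 = 1184, then multiply by 3448 repeatedly:
  3448^242=1184  3448^243=2712  3448^244=2790  3448^245=925  3448^246=2998
  3448^247=641
Found 641 at exponent 247.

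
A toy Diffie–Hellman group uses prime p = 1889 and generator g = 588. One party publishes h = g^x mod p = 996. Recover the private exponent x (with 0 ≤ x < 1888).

Baby-step giant-step with m = ceil(sqrt(1888)) = 44.
Baby table (588^j mod 1889 for j=0..43):
  0:1  1:588  2:57  3:1403  4:1360  5:633  6:71  7:190
  8:269  9:1385  10:221  11:1496  12:1263  13:267  14:209  15:107
  16:579  17:432  18:890  19:67  20:1616  21:41  22:1440  23:448
  24:853  25:979  26:1396  27:1022  28:234  29:1584  30:115  31:1505
  32:888  33:780  34:1502  35:1013  36:609  37:1071  38:711  39:599
  40:858  41:141  42:1681  43:481
Giant step factor: 588^(-44) ≡ 1234 (mod 1889).
Scan 996·1234^i mod 1889 for i = 0, 1, …:
  i=0: 996   i=1: 1214   i=2: 99   i=3: 1270
  i=4: 1199   i=5: 479   i=6: 1718   i=7: 554
  i=8: 1707   i=9: 203     …   i=39: 149
  i=40: 633
Match at i=40, j=5: x = 40·44 + 5 = 1765.

1765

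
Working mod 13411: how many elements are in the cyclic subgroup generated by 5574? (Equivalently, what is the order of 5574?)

6705

The order of 5574 must divide p − 1 = 13410 = 2 · 3^2 · 5 · 149.
Divisors: 1, 2, 3, 5, 6, 9, 10, 15, 18, 30, 45, 90, 149, 298, 447, 745, 894, 1341, 1490, 2235, 2682, 4470, 6705, 13410.
Check each in increasing order: 5574^1 ≡ 5574;  5574^2 ≡ 9600;  5574^3 ≡ 510;  5574^5 ≡ 985;  5574^6 ≡ 5291;  5574^9 ≡ 2799;  5574^10 ≡ 4633;  5574^15 ≡ 3765;  5574^18 ≡ 2377;  5574^30 ≡ 13209;  5574^45 ≡ 3897;  5574^90 ≡ 5357;  5574^149 ≡ 8029;  5574^298 ≡ 11575;  5574^447 ≡ 10856;  5574^745 ≡ 10541;  5574^894 ≡ 10279;  5574^1341 ≡ 9304;  5574^1490 ≡ 2546;  5574^2235 ≡ 1975;  5574^2682 ≡ 9822;  5574^4470 ≡ 11435;  5574^6705 ≡ 1.
Smallest exponent giving 1 is 6705.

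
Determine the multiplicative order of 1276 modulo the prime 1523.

The order of 1276 must divide p − 1 = 1522 = 2 · 761.
Divisors: 1, 2, 761, 1522.
Check each in increasing order: 1276^1 ≡ 1276;  1276^2 ≡ 89;  1276^761 ≡ 1.
Smallest exponent giving 1 is 761.

761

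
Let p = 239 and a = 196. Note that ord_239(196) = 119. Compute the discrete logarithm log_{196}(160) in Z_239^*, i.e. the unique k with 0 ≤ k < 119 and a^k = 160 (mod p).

55

Baby-step giant-step with m = ceil(sqrt(119)) = 11.
Baby table (196^j mod 239 for j=0..10):
  0:1  1:196  2:176  3:80  4:145  5:218  6:186  7:128
  8:232  9:62  10:202
Giant step factor: 196^(-11) ≡ 102 (mod 239).
Scan 160·102^i mod 239 for i = 0, 1, …:
  i=0: 160   i=1: 68   i=2: 5   i=3: 32
  i=4: 157   i=5: 1
Match at i=5, j=0: k = 5·11 + 0 = 55.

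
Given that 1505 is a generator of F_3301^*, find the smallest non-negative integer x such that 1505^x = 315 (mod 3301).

2442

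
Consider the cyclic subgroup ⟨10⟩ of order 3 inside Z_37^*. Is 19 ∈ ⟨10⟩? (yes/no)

no

⟨10⟩ has order 3; its elements mod 37 are {1, 10, 26}.
19 is not in this set.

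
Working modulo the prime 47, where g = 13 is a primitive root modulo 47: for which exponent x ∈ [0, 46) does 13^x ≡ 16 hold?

40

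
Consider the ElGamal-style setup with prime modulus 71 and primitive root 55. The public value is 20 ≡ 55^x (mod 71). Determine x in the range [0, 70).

60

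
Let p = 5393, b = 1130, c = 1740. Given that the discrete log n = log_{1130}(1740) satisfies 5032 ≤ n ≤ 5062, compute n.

5060

Compute 1130^5032 mod 5393 = 2231, then multiply by 1130 repeatedly:
  1130^5032=2231  1130^5033=2499  1130^5034=3331  1130^5035=5109  1130^5036=2660
  1130^5037=1899  1130^5038=4849  1130^5039=82  1130^5040=979  1130^5041=705
  1130^5042=3879  1130^5043=4154  1130^5044=2110  1130^5045=594  1130^5046=2488
  1130^5047=1687  1130^5048=2581  1130^5049=4310  1130^5050=421  1130^5051=1146
  1130^5052=660  1130^5053=1566  1130^5054=676  1130^5055=3467  1130^5056=2392
  1130^5057=1067  1130^5058=3071  1130^5059=2531  1130^5060=1740
Found 1740 at exponent 5060.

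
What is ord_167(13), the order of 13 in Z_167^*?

166

The order of 13 must divide p − 1 = 166 = 2 · 83.
Divisors: 1, 2, 83, 166.
Check each in increasing order: 13^1 ≡ 13;  13^2 ≡ 2;  13^83 ≡ 166;  13^166 ≡ 1.
Smallest exponent giving 1 is 166.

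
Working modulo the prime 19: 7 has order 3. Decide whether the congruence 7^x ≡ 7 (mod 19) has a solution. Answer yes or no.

yes

⟨7⟩ has order 3; its elements mod 19 are {1, 7, 11}.
7 is in this set.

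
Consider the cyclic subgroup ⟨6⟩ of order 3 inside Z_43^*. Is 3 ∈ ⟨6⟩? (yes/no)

no

⟨6⟩ has order 3; its elements mod 43 are {1, 6, 36}.
3 is not in this set.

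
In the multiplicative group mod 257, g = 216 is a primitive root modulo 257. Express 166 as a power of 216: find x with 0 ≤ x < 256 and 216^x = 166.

37

Baby-step giant-step with m = ceil(sqrt(256)) = 16.
Baby table (216^j mod 257 for j=0..15):
  0:1  1:216  2:139  3:212  4:46  5:170  6:226  7:243
  8:60  9:110  10:116  11:127  12:190  13:177  14:196  15:188
Giant step factor: 216^(-16) ≡ 129 (mod 257).
Scan 166·129^i mod 257 for i = 0, 1, …:
  i=0: 166   i=1: 83   i=2: 170
Match at i=2, j=5: x = 2·16 + 5 = 37.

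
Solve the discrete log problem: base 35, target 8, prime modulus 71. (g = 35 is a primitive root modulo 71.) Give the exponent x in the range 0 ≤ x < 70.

32

Baby-step giant-step with m = ceil(sqrt(70)) = 9.
Baby table (35^j mod 71 for j=0..8):
  0:1  1:35  2:18  3:62  4:40  5:51  6:10  7:66
  8:38
Giant step factor: 35^(-9) ≡ 56 (mod 71).
Scan 8·56^i mod 71 for i = 0, 1, …:
  i=0: 8   i=1: 22   i=2: 25   i=3: 51
Match at i=3, j=5: x = 3·9 + 5 = 32.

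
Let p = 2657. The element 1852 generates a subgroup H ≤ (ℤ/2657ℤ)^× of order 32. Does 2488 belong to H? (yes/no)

2488 ∈ ⟨1852⟩ iff 2488^32 ≡ 1 (mod 2657), since |⟨1852⟩| = 32.
2488^32 mod 2657 = 1.
Since 1 = 1, 2488 lies in the subgroup.

yes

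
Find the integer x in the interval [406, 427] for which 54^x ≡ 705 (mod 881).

422

Compute 54^406 mod 881 = 271, then multiply by 54 repeatedly:
  54^406=271  54^407=538  54^408=860  54^409=628  54^410=434
  54^411=530  54^412=428  54^413=206  54^414=552  54^415=735
  54^416=45  54^417=668  54^418=832  54^419=878  54^420=719
  54^421=62  54^422=705
Found 705 at exponent 422.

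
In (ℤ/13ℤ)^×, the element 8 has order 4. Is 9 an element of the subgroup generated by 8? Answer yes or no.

⟨8⟩ has order 4; its elements mod 13 are {1, 5, 8, 12}.
9 is not in this set.

no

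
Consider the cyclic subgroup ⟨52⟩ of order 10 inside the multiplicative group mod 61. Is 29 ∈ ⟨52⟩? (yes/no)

no

⟨52⟩ has order 10; its elements mod 61 are {1, 3, 9, 20, 27, 34, 41, 52, 58, 60}.
29 is not in this set.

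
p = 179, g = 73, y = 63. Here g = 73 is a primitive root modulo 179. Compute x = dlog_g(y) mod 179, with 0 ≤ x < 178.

125

Baby-step giant-step with m = ceil(sqrt(178)) = 14.
Baby table (73^j mod 179 for j=0..13):
  0:1  1:73  2:138  3:50  4:70  5:98  6:173  7:99
  8:67  9:58  10:117  11:128  12:36  13:122
Giant step factor: 73^(-14) ≡ 61 (mod 179).
Scan 63·61^i mod 179 for i = 0, 1, …:
  i=0: 63   i=1: 84   i=2: 112   i=3: 30
  i=4: 40   i=5: 113   i=6: 91   i=7: 2
  i=8: 122
Match at i=8, j=13: x = 8·14 + 13 = 125.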